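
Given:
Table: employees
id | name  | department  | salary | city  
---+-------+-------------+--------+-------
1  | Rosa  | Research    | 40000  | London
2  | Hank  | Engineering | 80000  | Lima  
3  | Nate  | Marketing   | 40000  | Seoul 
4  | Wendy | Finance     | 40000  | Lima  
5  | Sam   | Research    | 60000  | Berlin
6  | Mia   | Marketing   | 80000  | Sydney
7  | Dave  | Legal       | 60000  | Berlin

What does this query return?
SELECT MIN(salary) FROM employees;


Salaries: 40000, 80000, 40000, 40000, 60000, 80000, 60000
MIN = 40000

40000


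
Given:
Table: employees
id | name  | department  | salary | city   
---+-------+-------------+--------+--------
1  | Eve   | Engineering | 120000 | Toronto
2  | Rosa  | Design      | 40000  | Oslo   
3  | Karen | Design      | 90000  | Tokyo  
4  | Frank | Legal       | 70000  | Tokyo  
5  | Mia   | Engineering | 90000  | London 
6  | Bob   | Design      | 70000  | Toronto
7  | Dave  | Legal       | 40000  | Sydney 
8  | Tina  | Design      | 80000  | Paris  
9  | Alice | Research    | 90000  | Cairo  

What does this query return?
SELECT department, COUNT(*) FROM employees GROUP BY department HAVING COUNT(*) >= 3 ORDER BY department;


Groups with count >= 3:
  Design: 4 -> PASS
  Engineering: 2 -> filtered out
  Legal: 2 -> filtered out
  Research: 1 -> filtered out


1 groups:
Design, 4


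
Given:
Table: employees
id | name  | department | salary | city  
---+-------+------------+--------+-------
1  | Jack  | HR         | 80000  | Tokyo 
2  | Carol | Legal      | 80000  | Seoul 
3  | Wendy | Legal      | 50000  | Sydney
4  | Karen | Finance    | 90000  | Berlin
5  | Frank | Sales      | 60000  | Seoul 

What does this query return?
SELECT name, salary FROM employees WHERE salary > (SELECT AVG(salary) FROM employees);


Subquery: AVG(salary) = 72000.0
Filtering: salary > 72000.0
  Jack (80000) -> MATCH
  Carol (80000) -> MATCH
  Karen (90000) -> MATCH


3 rows:
Jack, 80000
Carol, 80000
Karen, 90000


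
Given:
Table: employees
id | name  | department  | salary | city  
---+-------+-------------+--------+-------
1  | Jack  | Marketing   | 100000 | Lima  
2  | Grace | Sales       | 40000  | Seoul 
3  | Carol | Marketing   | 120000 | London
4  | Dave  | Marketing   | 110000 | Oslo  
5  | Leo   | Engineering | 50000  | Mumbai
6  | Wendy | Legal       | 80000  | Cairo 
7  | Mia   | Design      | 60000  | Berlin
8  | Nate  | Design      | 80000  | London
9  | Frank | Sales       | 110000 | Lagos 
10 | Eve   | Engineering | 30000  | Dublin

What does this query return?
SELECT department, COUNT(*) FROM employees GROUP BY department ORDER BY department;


Assigning each row to its department group:
  Jack -> Marketing
  Grace -> Sales
  Carol -> Marketing
  Dave -> Marketing
  Leo -> Engineering
  Wendy -> Legal
  Mia -> Design
  Nate -> Design
  Frank -> Sales
  Eve -> Engineering


5 groups:
Design, 2
Engineering, 2
Legal, 1
Marketing, 3
Sales, 2


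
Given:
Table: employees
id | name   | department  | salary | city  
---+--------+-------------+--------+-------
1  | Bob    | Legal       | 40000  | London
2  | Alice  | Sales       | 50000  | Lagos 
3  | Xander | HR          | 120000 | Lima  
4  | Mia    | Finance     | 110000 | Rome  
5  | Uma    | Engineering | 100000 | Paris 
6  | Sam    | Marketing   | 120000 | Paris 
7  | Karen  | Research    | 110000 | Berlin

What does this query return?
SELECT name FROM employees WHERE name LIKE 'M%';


LIKE 'M%' matches names starting with 'M'
Matching: 1

1 rows:
Mia


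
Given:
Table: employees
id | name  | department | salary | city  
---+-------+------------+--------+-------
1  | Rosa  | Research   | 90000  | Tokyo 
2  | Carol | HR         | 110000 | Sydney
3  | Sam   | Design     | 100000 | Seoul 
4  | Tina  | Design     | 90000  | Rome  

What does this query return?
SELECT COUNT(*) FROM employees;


COUNT(*) counts all rows

4


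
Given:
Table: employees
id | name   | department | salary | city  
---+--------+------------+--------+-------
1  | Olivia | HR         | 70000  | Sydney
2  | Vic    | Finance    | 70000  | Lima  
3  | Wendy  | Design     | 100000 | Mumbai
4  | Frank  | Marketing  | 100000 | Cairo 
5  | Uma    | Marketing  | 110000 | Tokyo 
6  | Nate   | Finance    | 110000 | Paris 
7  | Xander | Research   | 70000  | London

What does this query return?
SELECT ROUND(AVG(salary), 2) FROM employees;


SUM(salary) = 630000
COUNT = 7
ROUND(AVG, 2) = ROUND(630000 / 7, 2) = 90000.0

90000.0


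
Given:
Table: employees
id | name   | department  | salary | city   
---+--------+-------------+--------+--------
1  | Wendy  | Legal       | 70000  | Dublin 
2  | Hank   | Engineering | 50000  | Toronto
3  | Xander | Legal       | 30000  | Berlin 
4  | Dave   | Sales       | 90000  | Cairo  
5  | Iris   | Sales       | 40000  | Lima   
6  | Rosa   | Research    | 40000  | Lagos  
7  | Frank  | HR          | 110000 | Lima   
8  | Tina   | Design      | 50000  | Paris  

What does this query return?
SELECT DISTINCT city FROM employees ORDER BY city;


All 'city' values (row order): Dublin, Toronto, Berlin, Cairo, Lima, Lagos, Lima, Paris
Removing duplicates leaves 7 unique value(s).

7 values:
Berlin
Cairo
Dublin
Lagos
Lima
Paris
Toronto


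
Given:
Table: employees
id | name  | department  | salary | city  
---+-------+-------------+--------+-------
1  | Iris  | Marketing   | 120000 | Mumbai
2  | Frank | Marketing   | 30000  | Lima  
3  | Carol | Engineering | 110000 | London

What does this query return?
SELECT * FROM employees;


SELECT * returns all 3 rows with all columns

3 rows:
1, Iris, Marketing, 120000, Mumbai
2, Frank, Marketing, 30000, Lima
3, Carol, Engineering, 110000, London


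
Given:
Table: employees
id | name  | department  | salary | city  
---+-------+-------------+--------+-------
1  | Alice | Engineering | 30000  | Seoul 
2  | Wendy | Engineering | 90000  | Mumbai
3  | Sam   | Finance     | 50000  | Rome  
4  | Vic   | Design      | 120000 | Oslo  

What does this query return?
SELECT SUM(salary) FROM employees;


SUM(salary) = 30000 + 90000 + 50000 + 120000 = 290000

290000


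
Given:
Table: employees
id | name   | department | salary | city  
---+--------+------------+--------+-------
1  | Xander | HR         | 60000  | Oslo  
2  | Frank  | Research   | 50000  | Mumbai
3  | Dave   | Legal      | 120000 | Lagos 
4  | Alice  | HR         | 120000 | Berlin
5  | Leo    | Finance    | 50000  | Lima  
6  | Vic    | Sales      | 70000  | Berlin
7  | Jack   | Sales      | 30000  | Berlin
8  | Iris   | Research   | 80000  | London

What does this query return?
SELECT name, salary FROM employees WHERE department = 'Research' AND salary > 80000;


Filtering: department = 'Research' AND salary > 80000
Matching: 0 rows

Empty result set (0 rows)


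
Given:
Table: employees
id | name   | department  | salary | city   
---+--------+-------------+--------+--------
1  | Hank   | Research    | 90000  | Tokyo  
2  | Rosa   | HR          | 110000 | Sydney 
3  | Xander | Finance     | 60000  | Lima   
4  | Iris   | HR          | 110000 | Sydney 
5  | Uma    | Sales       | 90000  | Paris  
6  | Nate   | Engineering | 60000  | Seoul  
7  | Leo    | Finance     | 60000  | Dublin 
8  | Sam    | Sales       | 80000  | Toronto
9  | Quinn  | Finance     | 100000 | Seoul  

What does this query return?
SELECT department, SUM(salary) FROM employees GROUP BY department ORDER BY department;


Summing salary within each department:
  Engineering: 60000 = 60000
  Finance: 60000 + 60000 + 100000 = 220000
  HR: 110000 + 110000 = 220000
  Research: 90000 = 90000
  Sales: 90000 + 80000 = 170000


5 groups:
Engineering, 60000
Finance, 220000
HR, 220000
Research, 90000
Sales, 170000


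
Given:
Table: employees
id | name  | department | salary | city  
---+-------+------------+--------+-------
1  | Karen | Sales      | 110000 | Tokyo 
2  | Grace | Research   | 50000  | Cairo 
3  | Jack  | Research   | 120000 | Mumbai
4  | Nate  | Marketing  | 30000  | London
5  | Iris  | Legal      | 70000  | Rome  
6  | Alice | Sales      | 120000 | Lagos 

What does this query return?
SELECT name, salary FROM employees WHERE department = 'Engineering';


Filtering: department = 'Engineering'
Matching rows: 0

Empty result set (0 rows)


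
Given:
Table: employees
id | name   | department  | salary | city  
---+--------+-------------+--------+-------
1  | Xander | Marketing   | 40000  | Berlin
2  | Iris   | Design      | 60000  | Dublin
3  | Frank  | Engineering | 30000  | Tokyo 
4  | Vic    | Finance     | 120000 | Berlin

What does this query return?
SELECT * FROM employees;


SELECT * returns all 4 rows with all columns

4 rows:
1, Xander, Marketing, 40000, Berlin
2, Iris, Design, 60000, Dublin
3, Frank, Engineering, 30000, Tokyo
4, Vic, Finance, 120000, Berlin


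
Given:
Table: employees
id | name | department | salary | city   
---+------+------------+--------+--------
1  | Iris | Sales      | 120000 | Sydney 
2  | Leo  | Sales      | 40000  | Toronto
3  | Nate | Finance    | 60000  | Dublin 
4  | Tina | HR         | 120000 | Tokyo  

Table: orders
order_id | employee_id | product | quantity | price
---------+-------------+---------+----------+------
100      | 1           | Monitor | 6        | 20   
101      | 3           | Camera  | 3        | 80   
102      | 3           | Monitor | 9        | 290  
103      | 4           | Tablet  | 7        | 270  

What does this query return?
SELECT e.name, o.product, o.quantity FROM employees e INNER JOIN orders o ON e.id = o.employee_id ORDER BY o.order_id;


Joining employees.id = orders.employee_id:
  employee Iris (id=1) -> order Monitor
  employee Nate (id=3) -> order Camera
  employee Nate (id=3) -> order Monitor
  employee Tina (id=4) -> order Tablet


4 rows:
Iris, Monitor, 6
Nate, Camera, 3
Nate, Monitor, 9
Tina, Tablet, 7


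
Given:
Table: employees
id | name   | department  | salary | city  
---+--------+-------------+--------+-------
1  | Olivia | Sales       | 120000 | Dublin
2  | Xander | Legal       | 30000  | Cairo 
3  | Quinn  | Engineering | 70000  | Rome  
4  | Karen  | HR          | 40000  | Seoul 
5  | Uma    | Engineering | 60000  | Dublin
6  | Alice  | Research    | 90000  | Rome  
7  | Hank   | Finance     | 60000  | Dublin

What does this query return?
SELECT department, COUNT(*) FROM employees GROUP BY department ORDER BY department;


Assigning each row to its department group:
  Olivia -> Sales
  Xander -> Legal
  Quinn -> Engineering
  Karen -> HR
  Uma -> Engineering
  Alice -> Research
  Hank -> Finance


6 groups:
Engineering, 2
Finance, 1
HR, 1
Legal, 1
Research, 1
Sales, 1


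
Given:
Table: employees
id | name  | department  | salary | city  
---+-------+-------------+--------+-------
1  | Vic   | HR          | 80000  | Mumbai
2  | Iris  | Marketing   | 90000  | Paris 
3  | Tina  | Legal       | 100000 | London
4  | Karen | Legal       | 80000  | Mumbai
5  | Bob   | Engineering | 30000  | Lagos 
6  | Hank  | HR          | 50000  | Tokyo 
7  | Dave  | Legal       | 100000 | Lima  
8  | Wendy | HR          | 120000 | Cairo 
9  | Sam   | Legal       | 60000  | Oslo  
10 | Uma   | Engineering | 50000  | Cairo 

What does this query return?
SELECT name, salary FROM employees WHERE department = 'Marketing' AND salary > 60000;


Filtering: department = 'Marketing' AND salary > 60000
Matching: 1 rows

1 rows:
Iris, 90000


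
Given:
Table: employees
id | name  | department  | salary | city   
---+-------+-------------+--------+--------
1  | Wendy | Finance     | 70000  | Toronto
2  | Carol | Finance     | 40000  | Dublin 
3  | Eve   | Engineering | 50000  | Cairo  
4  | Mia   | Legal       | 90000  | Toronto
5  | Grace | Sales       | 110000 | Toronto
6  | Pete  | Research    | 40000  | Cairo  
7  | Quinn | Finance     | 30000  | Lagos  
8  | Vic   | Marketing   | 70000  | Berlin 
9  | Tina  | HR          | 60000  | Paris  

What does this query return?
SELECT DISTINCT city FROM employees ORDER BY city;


All 'city' values (row order): Toronto, Dublin, Cairo, Toronto, Toronto, Cairo, Lagos, Berlin, Paris
Removing duplicates leaves 6 unique value(s).

6 values:
Berlin
Cairo
Dublin
Lagos
Paris
Toronto


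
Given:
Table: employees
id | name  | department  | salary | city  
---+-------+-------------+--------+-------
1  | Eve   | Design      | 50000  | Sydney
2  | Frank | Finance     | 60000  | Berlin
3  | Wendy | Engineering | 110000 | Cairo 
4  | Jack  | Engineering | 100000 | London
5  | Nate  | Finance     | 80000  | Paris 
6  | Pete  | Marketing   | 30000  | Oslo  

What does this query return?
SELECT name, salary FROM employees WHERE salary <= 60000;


Filtering: salary <= 60000
Matching: 3 rows

3 rows:
Eve, 50000
Frank, 60000
Pete, 30000


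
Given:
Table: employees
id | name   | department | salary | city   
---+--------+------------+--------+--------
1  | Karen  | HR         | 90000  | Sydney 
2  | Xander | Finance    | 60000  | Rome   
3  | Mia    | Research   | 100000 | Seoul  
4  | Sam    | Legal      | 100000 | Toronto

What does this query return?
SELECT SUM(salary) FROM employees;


SUM(salary) = 90000 + 60000 + 100000 + 100000 = 350000

350000


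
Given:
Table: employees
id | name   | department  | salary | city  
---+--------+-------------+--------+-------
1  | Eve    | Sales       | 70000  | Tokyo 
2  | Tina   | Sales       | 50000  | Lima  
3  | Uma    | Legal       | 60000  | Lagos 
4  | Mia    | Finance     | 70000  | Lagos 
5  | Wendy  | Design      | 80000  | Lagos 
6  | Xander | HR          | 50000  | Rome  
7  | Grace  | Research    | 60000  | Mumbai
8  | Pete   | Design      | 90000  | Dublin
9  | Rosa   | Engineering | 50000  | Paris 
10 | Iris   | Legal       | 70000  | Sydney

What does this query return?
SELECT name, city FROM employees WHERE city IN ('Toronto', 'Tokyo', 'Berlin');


Filtering: city IN ('Toronto', 'Tokyo', 'Berlin')
Matching: 1 rows

1 rows:
Eve, Tokyo


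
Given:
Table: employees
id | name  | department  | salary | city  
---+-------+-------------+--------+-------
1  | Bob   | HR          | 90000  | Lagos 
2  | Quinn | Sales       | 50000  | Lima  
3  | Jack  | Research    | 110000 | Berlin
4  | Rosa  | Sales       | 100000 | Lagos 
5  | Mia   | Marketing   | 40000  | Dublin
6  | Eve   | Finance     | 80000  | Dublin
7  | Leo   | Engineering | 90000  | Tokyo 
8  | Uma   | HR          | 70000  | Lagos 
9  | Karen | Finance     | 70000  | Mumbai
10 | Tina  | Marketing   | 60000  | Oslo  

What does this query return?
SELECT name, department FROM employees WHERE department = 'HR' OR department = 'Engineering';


Filtering: department = 'HR' OR 'Engineering'
Matching: 3 rows

3 rows:
Bob, HR
Leo, Engineering
Uma, HR


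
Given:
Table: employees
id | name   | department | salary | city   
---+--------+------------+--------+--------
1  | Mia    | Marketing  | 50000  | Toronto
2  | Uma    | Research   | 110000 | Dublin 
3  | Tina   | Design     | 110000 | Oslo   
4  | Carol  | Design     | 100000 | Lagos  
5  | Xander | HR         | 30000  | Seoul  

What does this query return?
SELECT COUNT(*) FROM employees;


COUNT(*) counts all rows

5


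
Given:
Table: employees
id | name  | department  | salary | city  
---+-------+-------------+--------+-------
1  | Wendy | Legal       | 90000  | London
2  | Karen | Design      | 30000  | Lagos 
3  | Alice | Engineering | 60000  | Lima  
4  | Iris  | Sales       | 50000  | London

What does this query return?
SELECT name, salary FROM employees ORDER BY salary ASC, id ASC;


Sorting by salary ASC, then id ASC for ties

4 rows:
Karen, 30000
Iris, 50000
Alice, 60000
Wendy, 90000


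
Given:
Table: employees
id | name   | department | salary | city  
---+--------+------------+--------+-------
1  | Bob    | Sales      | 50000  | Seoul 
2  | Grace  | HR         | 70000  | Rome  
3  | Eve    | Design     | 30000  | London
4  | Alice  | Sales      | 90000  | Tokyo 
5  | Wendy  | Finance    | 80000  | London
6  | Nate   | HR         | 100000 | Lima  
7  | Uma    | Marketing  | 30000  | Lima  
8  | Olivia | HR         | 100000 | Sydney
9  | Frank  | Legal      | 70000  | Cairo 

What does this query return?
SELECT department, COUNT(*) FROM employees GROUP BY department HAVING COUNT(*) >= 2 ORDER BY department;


Groups with count >= 2:
  HR: 3 -> PASS
  Sales: 2 -> PASS
  Design: 1 -> filtered out
  Finance: 1 -> filtered out
  Legal: 1 -> filtered out
  Marketing: 1 -> filtered out


2 groups:
HR, 3
Sales, 2


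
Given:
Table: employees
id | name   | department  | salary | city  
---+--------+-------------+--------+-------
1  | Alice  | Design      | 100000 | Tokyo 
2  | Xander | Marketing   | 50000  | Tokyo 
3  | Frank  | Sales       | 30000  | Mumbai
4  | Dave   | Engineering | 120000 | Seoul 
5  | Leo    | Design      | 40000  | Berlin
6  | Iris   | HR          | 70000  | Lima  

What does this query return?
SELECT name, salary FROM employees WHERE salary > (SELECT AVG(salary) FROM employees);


Subquery: AVG(salary) = 68333.33
Filtering: salary > 68333.33
  Alice (100000) -> MATCH
  Dave (120000) -> MATCH
  Iris (70000) -> MATCH


3 rows:
Alice, 100000
Dave, 120000
Iris, 70000


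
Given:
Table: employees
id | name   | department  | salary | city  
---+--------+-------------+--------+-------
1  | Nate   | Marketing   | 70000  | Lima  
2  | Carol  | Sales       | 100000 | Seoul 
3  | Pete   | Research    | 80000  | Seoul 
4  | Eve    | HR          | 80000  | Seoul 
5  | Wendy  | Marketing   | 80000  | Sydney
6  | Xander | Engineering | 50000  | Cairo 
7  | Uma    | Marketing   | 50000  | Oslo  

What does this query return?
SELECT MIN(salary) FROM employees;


Salaries: 70000, 100000, 80000, 80000, 80000, 50000, 50000
MIN = 50000

50000


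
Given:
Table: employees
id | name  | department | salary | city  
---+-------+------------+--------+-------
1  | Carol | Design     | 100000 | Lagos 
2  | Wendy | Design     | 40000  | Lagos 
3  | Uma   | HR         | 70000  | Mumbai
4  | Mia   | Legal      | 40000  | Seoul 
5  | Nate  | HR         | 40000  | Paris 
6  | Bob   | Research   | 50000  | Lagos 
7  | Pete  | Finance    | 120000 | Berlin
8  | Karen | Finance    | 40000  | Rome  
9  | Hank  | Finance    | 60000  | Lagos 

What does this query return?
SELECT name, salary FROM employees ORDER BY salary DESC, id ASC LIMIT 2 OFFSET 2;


Sort by salary DESC (id ASC tiebreak), then skip 2 and take 2
Rows 3 through 4

2 rows:
Uma, 70000
Hank, 60000


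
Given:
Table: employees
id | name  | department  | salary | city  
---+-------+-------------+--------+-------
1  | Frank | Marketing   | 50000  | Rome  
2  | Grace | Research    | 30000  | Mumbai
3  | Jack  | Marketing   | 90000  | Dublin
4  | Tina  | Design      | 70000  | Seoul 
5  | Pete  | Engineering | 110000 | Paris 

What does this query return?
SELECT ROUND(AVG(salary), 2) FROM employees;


SUM(salary) = 350000
COUNT = 5
ROUND(AVG, 2) = ROUND(350000 / 5, 2) = 70000.0

70000.0


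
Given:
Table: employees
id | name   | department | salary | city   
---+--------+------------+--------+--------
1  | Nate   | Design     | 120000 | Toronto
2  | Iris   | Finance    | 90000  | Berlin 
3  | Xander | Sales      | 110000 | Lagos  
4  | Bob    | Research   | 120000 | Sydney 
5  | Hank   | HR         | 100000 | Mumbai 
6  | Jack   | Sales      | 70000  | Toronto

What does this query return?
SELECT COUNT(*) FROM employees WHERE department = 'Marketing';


Counting rows where department = 'Marketing'


0


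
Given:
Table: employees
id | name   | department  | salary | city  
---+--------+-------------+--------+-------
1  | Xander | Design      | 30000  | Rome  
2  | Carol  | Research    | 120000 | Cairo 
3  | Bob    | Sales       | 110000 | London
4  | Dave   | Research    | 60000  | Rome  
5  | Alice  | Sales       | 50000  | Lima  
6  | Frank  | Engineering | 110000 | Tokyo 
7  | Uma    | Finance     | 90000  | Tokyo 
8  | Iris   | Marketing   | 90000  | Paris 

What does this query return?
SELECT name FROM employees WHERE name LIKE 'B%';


LIKE 'B%' matches names starting with 'B'
Matching: 1

1 rows:
Bob


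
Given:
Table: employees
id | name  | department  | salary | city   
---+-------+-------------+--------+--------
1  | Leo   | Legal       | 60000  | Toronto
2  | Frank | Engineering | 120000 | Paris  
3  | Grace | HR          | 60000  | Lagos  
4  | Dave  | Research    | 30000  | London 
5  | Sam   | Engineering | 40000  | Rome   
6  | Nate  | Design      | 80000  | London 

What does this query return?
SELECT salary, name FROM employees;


Projecting columns: salary, name

6 rows:
60000, Leo
120000, Frank
60000, Grace
30000, Dave
40000, Sam
80000, Nate


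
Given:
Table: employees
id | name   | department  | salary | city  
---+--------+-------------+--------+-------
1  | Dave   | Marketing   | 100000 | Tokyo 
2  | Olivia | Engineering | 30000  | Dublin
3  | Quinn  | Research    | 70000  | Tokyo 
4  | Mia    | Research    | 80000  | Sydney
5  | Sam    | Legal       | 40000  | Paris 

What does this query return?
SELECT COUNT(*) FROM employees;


COUNT(*) counts all rows

5


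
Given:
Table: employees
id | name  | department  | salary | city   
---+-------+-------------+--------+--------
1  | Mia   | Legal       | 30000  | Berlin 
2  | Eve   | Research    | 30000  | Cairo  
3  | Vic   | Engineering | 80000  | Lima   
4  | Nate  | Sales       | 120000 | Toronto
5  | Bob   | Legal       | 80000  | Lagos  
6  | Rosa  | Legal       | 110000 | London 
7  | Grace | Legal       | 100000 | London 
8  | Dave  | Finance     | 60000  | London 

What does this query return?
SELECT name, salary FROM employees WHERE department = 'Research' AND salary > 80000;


Filtering: department = 'Research' AND salary > 80000
Matching: 0 rows

Empty result set (0 rows)


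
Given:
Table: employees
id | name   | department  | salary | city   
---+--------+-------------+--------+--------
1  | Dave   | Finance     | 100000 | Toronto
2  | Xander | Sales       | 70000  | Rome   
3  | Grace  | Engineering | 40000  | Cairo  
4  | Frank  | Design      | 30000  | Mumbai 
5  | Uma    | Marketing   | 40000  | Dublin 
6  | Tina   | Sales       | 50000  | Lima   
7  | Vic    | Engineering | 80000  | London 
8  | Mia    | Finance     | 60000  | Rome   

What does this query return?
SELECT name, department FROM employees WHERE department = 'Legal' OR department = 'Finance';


Filtering: department = 'Legal' OR 'Finance'
Matching: 2 rows

2 rows:
Dave, Finance
Mia, Finance


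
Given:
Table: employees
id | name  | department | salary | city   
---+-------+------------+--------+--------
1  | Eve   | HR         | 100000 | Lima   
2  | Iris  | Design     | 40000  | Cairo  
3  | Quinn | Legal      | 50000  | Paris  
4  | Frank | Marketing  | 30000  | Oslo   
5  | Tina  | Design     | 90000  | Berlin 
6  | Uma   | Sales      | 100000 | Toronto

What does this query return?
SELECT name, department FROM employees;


Projecting columns: name, department

6 rows:
Eve, HR
Iris, Design
Quinn, Legal
Frank, Marketing
Tina, Design
Uma, Sales


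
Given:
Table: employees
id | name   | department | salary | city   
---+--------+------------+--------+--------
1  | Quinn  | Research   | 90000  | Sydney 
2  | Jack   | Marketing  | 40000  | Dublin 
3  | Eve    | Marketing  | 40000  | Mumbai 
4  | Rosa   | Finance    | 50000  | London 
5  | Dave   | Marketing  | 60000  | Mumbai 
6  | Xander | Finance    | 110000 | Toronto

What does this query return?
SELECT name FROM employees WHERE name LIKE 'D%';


LIKE 'D%' matches names starting with 'D'
Matching: 1

1 rows:
Dave


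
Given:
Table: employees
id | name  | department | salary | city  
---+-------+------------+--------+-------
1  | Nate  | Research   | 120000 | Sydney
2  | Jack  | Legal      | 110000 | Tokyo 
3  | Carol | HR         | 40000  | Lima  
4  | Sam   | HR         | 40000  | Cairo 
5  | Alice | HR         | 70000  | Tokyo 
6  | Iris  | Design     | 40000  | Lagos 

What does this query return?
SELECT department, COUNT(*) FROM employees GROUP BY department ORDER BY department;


Assigning each row to its department group:
  Nate -> Research
  Jack -> Legal
  Carol -> HR
  Sam -> HR
  Alice -> HR
  Iris -> Design


4 groups:
Design, 1
HR, 3
Legal, 1
Research, 1


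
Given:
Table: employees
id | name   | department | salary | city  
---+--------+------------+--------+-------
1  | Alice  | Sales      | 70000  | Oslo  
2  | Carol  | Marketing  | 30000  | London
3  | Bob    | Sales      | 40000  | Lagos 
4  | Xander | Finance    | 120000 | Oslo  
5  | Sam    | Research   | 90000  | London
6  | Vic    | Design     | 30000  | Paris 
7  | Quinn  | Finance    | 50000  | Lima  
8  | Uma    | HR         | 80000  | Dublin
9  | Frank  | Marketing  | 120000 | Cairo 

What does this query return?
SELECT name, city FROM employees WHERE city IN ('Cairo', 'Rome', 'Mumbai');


Filtering: city IN ('Cairo', 'Rome', 'Mumbai')
Matching: 1 rows

1 rows:
Frank, Cairo


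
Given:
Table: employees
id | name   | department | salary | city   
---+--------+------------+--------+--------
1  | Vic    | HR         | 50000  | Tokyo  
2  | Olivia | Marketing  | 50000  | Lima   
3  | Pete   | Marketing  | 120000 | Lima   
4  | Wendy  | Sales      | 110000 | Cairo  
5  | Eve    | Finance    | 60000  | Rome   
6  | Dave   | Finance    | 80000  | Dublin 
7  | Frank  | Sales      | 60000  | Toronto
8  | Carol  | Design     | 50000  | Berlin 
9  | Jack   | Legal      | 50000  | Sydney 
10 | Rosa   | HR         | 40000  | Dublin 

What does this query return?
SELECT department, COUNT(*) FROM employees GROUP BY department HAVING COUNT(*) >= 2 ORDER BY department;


Groups with count >= 2:
  Finance: 2 -> PASS
  HR: 2 -> PASS
  Marketing: 2 -> PASS
  Sales: 2 -> PASS
  Design: 1 -> filtered out
  Legal: 1 -> filtered out


4 groups:
Finance, 2
HR, 2
Marketing, 2
Sales, 2


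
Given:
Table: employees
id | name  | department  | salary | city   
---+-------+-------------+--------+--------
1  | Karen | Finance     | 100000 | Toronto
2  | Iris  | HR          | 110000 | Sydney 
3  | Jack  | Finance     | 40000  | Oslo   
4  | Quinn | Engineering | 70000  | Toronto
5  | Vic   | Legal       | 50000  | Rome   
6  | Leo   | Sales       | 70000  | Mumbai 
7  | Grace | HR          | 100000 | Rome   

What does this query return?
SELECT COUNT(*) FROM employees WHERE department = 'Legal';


Counting rows where department = 'Legal'
  Vic -> MATCH


1


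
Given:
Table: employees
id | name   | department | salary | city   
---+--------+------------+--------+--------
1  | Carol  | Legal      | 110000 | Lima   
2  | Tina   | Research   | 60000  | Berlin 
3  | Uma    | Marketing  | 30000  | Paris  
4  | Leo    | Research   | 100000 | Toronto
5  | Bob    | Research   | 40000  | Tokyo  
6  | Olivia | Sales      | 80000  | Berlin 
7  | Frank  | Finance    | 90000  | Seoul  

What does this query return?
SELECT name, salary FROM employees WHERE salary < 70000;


Filtering: salary < 70000
Matching: 3 rows

3 rows:
Tina, 60000
Uma, 30000
Bob, 40000


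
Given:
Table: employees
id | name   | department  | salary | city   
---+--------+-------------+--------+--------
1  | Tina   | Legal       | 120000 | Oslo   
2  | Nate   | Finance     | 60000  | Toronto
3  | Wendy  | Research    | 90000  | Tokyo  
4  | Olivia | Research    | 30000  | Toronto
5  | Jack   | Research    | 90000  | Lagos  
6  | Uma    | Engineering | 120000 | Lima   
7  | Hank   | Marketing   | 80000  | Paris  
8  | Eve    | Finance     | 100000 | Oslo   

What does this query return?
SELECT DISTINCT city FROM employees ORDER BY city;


All 'city' values (row order): Oslo, Toronto, Tokyo, Toronto, Lagos, Lima, Paris, Oslo
Removing duplicates leaves 6 unique value(s).

6 values:
Lagos
Lima
Oslo
Paris
Tokyo
Toronto


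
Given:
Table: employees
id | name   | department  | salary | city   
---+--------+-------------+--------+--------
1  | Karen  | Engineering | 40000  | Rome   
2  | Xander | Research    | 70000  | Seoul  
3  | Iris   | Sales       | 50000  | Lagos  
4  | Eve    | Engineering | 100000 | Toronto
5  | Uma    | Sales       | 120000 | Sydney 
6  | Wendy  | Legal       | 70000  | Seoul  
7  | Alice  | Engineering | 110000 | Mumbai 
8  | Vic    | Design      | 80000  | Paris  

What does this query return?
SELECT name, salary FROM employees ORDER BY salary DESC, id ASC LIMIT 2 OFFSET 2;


Sort by salary DESC (id ASC tiebreak), then skip 2 and take 2
Rows 3 through 4

2 rows:
Eve, 100000
Vic, 80000


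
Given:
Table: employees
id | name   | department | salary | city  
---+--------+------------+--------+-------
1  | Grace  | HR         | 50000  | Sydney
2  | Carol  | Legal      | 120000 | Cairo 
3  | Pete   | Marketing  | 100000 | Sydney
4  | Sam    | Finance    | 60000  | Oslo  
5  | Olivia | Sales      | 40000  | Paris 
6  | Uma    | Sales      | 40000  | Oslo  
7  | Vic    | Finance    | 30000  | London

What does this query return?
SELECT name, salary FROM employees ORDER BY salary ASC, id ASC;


Sorting by salary ASC, then id ASC for ties

7 rows:
Vic, 30000
Olivia, 40000
Uma, 40000
Grace, 50000
Sam, 60000
Pete, 100000
Carol, 120000


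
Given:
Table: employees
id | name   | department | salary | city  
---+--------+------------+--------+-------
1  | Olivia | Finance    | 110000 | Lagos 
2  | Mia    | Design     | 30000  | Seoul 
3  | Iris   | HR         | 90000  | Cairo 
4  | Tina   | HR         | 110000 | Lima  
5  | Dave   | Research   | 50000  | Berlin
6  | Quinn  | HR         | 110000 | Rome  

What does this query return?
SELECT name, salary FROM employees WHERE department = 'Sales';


Filtering: department = 'Sales'
Matching rows: 0

Empty result set (0 rows)


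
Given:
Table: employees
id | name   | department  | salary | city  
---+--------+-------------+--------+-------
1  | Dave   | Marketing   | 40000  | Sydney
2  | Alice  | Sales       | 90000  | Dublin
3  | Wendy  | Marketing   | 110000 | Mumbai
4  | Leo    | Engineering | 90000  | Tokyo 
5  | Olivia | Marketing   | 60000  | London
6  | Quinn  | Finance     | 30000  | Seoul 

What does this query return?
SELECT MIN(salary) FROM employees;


Salaries: 40000, 90000, 110000, 90000, 60000, 30000
MIN = 30000

30000


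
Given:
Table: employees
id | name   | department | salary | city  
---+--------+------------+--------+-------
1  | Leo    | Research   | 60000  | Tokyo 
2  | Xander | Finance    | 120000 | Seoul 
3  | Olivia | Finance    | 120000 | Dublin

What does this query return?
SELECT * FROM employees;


SELECT * returns all 3 rows with all columns

3 rows:
1, Leo, Research, 60000, Tokyo
2, Xander, Finance, 120000, Seoul
3, Olivia, Finance, 120000, Dublin


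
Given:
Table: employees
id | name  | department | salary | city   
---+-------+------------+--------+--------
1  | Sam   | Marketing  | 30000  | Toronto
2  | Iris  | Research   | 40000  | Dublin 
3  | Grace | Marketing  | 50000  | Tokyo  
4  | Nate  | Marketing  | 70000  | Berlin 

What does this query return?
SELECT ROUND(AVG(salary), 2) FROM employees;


SUM(salary) = 190000
COUNT = 4
ROUND(AVG, 2) = ROUND(190000 / 4, 2) = 47500.0

47500.0


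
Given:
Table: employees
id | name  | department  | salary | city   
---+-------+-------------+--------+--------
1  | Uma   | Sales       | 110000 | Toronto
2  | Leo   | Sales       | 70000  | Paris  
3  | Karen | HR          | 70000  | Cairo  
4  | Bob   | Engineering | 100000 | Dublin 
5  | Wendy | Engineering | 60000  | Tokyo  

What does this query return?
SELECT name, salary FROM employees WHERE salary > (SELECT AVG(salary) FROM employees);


Subquery: AVG(salary) = 82000.0
Filtering: salary > 82000.0
  Uma (110000) -> MATCH
  Bob (100000) -> MATCH


2 rows:
Uma, 110000
Bob, 100000


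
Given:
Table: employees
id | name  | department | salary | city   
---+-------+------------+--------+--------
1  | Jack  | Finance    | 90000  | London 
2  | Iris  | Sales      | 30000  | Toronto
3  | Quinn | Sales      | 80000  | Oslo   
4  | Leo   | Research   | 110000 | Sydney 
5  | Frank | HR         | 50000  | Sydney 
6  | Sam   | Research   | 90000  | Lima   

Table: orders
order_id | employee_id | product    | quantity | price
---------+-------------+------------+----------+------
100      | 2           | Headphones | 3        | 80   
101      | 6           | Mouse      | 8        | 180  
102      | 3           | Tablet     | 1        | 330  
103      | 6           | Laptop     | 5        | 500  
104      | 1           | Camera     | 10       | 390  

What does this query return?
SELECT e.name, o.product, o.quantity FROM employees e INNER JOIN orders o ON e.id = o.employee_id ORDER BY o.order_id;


Joining employees.id = orders.employee_id:
  employee Iris (id=2) -> order Headphones
  employee Sam (id=6) -> order Mouse
  employee Quinn (id=3) -> order Tablet
  employee Sam (id=6) -> order Laptop
  employee Jack (id=1) -> order Camera


5 rows:
Iris, Headphones, 3
Sam, Mouse, 8
Quinn, Tablet, 1
Sam, Laptop, 5
Jack, Camera, 10


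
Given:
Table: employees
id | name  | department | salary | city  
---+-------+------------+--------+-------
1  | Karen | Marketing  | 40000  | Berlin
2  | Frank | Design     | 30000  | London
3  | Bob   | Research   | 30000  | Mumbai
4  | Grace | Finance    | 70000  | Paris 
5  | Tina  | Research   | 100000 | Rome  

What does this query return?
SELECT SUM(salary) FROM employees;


SUM(salary) = 40000 + 30000 + 30000 + 70000 + 100000 = 270000

270000


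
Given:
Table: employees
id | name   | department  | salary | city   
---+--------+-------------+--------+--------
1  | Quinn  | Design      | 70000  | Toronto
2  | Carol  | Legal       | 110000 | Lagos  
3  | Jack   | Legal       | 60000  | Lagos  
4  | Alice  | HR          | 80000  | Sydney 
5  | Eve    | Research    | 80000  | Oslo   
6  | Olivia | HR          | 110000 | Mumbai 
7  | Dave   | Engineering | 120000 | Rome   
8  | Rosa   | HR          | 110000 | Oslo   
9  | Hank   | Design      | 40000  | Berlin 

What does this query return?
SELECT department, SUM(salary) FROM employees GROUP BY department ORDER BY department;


Summing salary within each department:
  Design: 70000 + 40000 = 110000
  Engineering: 120000 = 120000
  HR: 80000 + 110000 + 110000 = 300000
  Legal: 110000 + 60000 = 170000
  Research: 80000 = 80000


5 groups:
Design, 110000
Engineering, 120000
HR, 300000
Legal, 170000
Research, 80000


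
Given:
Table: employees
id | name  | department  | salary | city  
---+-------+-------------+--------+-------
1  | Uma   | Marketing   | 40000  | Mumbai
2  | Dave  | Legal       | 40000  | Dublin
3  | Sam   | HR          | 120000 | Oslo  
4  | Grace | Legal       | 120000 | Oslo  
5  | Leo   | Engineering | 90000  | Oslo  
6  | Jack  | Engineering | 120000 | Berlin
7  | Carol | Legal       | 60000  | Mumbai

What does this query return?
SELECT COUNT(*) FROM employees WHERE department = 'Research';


Counting rows where department = 'Research'


0


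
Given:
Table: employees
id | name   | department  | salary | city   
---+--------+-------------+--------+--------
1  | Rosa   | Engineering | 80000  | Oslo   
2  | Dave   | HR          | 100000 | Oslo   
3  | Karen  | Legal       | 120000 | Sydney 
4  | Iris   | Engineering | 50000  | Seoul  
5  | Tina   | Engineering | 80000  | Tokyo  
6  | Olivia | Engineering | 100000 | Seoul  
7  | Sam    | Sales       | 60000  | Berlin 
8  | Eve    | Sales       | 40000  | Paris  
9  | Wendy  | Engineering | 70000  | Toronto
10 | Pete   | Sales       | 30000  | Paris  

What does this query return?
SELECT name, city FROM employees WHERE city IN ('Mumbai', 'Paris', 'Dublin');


Filtering: city IN ('Mumbai', 'Paris', 'Dublin')
Matching: 2 rows

2 rows:
Eve, Paris
Pete, Paris


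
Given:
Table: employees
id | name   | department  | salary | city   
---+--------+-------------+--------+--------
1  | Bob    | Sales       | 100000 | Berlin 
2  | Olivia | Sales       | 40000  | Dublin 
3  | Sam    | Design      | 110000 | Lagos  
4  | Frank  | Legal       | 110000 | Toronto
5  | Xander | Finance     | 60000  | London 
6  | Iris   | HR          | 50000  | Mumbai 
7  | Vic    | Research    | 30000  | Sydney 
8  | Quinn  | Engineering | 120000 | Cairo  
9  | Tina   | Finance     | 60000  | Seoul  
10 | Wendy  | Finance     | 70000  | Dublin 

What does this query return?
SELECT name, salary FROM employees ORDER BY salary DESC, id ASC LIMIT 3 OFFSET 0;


Sort by salary DESC (id ASC tiebreak), then skip 0 and take 3
Rows 1 through 3

3 rows:
Quinn, 120000
Sam, 110000
Frank, 110000


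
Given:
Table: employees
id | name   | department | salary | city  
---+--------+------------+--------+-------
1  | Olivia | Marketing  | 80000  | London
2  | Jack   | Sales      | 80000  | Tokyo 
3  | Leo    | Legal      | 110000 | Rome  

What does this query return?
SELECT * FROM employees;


SELECT * returns all 3 rows with all columns

3 rows:
1, Olivia, Marketing, 80000, London
2, Jack, Sales, 80000, Tokyo
3, Leo, Legal, 110000, Rome


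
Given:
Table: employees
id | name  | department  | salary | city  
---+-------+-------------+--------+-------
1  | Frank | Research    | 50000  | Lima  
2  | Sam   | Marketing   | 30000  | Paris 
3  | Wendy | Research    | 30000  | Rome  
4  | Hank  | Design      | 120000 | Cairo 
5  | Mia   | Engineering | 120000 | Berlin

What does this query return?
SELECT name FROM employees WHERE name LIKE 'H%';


LIKE 'H%' matches names starting with 'H'
Matching: 1

1 rows:
Hank


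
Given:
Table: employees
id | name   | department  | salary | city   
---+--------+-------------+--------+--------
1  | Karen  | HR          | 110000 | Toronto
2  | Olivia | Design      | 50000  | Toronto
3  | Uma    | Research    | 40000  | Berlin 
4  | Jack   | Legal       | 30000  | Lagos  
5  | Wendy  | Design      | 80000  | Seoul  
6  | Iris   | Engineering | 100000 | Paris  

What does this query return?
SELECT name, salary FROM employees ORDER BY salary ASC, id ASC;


Sorting by salary ASC, then id ASC for ties

6 rows:
Jack, 30000
Uma, 40000
Olivia, 50000
Wendy, 80000
Iris, 100000
Karen, 110000


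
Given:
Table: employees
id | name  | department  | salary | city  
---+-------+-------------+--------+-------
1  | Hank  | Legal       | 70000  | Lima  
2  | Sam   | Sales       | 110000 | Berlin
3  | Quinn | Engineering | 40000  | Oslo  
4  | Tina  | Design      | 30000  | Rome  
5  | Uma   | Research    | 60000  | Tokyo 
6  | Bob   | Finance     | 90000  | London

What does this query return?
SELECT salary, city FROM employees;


Projecting columns: salary, city

6 rows:
70000, Lima
110000, Berlin
40000, Oslo
30000, Rome
60000, Tokyo
90000, London


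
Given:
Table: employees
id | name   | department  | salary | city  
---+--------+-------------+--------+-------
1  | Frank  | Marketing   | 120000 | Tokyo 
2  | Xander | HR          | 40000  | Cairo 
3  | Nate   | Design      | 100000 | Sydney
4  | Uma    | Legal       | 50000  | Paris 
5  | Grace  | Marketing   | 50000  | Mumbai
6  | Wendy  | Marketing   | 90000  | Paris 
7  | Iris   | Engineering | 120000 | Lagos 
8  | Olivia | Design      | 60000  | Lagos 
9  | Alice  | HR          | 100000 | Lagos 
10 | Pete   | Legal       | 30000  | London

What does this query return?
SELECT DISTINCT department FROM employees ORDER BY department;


All 'department' values (row order): Marketing, HR, Design, Legal, Marketing, Marketing, Engineering, Design, HR, Legal
Removing duplicates leaves 5 unique value(s).

5 values:
Design
Engineering
HR
Legal
Marketing


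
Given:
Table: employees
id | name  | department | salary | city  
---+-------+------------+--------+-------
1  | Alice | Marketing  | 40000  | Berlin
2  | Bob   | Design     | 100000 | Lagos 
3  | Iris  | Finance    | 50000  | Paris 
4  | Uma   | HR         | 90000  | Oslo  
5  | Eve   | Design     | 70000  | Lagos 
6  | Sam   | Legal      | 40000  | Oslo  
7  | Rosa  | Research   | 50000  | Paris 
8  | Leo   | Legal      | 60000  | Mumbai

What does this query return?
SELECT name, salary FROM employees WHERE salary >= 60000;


Filtering: salary >= 60000
Matching: 4 rows

4 rows:
Bob, 100000
Uma, 90000
Eve, 70000
Leo, 60000


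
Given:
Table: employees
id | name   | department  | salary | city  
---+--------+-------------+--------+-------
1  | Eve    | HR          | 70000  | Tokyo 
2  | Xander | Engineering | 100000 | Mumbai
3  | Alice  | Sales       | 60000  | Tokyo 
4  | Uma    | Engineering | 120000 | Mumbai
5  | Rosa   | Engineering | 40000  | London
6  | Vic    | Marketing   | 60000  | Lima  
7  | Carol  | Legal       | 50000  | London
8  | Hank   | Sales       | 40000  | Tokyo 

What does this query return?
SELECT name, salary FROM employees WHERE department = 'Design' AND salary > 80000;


Filtering: department = 'Design' AND salary > 80000
Matching: 0 rows

Empty result set (0 rows)
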